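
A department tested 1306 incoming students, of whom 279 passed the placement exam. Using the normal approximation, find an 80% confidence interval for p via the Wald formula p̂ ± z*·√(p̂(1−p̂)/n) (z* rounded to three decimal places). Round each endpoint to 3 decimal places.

Sample proportion p̂ = 279/1306 = 0.21363.
SE = √(p̂(1−p̂)/n) = √(0.167992/1306) = 0.011342.
For 80% confidence, z* = 1.282.
Margin of error: 1.282 × 0.011342 = 0.01454.
CI: 0.21363 ± 0.01454 = (0.199, 0.228).

(0.199, 0.228)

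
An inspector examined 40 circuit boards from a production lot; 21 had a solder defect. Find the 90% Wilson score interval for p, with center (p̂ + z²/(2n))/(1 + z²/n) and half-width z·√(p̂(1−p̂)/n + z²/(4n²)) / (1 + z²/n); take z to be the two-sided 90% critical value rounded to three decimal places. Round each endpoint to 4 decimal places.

(0.3977, 0.6491)

Here p̂ = 21/40 = 0.52500 and z = 1.645 (z² = 2.706025).
1 + z²/n = 1.067651.
Center = (0.52500 + 0.033825)/1.067651 = 0.52342.
Radicand: p̂(1−p̂)/n + z²/(4n²) = 0.006234375 + 0.000422816 = 0.006657191.
Half-width = 1.645·√0.006657191/1.067651 = 0.12571.
Interval: 0.52342 ± 0.12571 → (0.3977, 0.6491).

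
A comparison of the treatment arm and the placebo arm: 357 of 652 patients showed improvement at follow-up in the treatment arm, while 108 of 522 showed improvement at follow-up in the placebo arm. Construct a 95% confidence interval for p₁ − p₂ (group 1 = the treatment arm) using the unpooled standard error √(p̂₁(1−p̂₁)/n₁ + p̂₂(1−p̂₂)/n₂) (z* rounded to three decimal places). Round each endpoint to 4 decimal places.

p̂₁ = 0.54755, p̂₂ = 0.20690, so the observed difference is 0.34065.
Unpooled SE = √(p̂₁(1−p̂₁)/n₁ + p̂₂(1−p̂₂)/n₂) = √(0.000379968 + 0.000314349) = 0.026350.
For 95% confidence, z* = 1.960. Margin of error = 0.05165.
Interval: 0.34065 ± 0.05165 → (0.2890, 0.3923).

(0.2890, 0.3923)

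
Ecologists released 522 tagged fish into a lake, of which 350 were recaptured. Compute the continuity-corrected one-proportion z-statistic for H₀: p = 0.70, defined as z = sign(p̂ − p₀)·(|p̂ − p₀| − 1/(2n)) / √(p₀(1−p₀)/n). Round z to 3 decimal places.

z = -1.423

The sample proportion is 350/522 = 0.67050. p̂ − p₀ = -0.029502.
Continuity correction 1/(2n) = 1/1044 = 0.000958.
Corrected numerator: |-0.029502| − 0.000958 = 0.028544.
Null standard error: √(0.70·0.30/522) = √0.000402299 = 0.020057.
z = (−)0.028544/0.020057 = -1.423.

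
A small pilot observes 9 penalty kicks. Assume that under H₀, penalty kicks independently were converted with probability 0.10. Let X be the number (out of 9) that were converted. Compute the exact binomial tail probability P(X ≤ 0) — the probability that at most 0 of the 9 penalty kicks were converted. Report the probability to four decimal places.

P = 0.3874

X ~ Binomial(n=9, p=0.10).
P(X ≤ 0) = C(9,0)·0.10^0·0.90^9.
= 0.387420 = 0.3874.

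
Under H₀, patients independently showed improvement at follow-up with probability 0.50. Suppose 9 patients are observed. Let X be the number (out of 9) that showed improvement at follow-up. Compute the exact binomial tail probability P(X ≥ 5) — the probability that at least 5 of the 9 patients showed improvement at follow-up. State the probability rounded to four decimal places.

P = 0.5000

X is binomial with n = 9 and p = 0.50.
P(X ≥ 5) = Σ_{j=5}^{9} C(9,j)·0.50^j·0.50^{9−j}.
= 0.246094 + 0.164062 + 0.070312 + 0.017578 + 0.001953 = 0.5000.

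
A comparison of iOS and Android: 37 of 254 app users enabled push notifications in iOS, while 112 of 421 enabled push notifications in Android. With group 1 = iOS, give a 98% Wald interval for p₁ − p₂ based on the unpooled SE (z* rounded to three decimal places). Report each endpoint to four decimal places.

p̂₁ = 0.14567, p̂₂ = 0.26603, so the observed difference is -0.12036.
Unpooled SE = √(p̂₁(1−p̂₁)/n₁ + p̂₂(1−p̂₂)/n₂) = √(0.000489960 + 0.000463799) = 0.030883.
For 98% confidence, z* = 2.326. Margin = 2.326·0.030883 = 0.07183.
Interval: -0.12036 ± 0.07183 → (-0.1922, -0.0485).

(-0.1922, -0.0485)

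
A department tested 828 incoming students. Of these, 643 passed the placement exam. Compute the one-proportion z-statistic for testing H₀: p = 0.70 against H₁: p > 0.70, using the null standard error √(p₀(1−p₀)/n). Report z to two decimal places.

z = 4.81

With x = 643 successes in n = 828, p̂ = 0.77657.
SE₀ = √(0.70·0.30/828) = 0.015926.
z = (0.77657 − 0.70)/0.015926 = 0.07657/0.015926 = 4.81.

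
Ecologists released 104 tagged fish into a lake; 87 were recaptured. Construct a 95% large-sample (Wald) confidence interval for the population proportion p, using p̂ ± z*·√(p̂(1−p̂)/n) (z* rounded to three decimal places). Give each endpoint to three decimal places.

Sample proportion p̂ = 87/104 = 0.83654.
SE(p̂) = √(0.83654·0.16346/104) = 0.036261.
The 95% critical value is z* = 1.960.
Margin of error: 1.960 × 0.036261 = 0.07107.
Interval: 0.83654 ± 0.07107 → (0.765, 0.908).

(0.765, 0.908)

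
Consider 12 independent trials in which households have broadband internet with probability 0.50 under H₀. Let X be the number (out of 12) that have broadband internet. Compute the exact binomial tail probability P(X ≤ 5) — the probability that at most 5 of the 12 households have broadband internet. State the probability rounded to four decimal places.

X ~ Binomial(n=12, p=0.50).
P(X ≤ 5) = Σ_{j=0}^{5} C(12,j)·0.50^j·0.50^{12−j}.
= 0.000244 + 0.002930 + 0.016113 + 0.053711 + 0.120850 + 0.193359 = 0.3872.

P = 0.3872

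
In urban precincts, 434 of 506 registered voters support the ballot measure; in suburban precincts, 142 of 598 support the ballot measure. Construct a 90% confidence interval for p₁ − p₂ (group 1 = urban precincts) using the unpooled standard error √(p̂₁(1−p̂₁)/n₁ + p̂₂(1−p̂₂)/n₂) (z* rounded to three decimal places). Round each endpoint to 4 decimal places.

(0.5819, 0.6586)

p̂₁ = 0.85771, p̂₂ = 0.23746, so the observed difference is 0.62025.
Unpooled SE = √(p̂₁(1−p̂₁)/n₁ + p̂₂(1−p̂₂)/n₂) = √(0.000241196 + 0.000302796) = 0.023324.
For 90% confidence, z* = 1.645. Margin of error = 0.03837.
CI: 0.62025 ± 0.03837 = (0.5819, 0.6586).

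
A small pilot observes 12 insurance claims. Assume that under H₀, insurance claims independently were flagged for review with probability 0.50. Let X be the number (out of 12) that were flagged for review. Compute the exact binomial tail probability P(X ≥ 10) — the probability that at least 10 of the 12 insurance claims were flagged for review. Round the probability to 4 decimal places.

X ~ Binomial(n=12, p=0.50).
P(X ≥ 10) = C(12,10)·0.50^10·0.50^2 + C(12,11)·0.50^11·0.50^1 + C(12,12)·0.50^12·0.50^0.
= 0.016113 + 0.002930 + 0.000244 = 0.0193.

P = 0.0193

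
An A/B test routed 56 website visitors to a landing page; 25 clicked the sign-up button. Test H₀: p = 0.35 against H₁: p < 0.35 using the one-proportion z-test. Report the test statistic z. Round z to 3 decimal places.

z = 1.513

With x = 25 successes in n = 56, p̂ = 0.44643.
Null standard error: √(0.35·0.65/56) = √0.004062500 = 0.063738.
z = (0.44643 − 0.35)/0.063738 = 0.09643/0.063738 = 1.513.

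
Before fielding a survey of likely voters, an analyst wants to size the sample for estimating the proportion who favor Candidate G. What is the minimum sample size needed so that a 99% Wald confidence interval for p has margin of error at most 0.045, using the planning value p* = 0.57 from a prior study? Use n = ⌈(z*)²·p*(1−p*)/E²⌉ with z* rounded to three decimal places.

For 99% confidence, z* = 2.576.
p*(1−p*) = 0.57·0.43 = 0.2451.
(z*)²·p*(1−p*)/E² = 6.635776·0.2451/0.002025 = 803.175.
Rounding up, n = 804.

n = 804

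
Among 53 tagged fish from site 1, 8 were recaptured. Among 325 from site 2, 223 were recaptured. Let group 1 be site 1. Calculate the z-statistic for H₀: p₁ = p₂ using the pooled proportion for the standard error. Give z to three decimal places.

Sample proportions: p̂₁ = 8/53 = 0.15094 and p̂₂ = 223/325 = 0.68615.
Pooled p̂ = (8+223)/(53+325) = 231/378 = 0.61111.
Pooled SE = √[0.2376543·0.02194485] ≈ 0.072217.
z = -0.53521/0.072217 = -7.411.

z = -7.411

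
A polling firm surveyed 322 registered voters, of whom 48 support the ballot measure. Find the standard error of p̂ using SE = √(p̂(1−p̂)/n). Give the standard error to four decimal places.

With x = 48 successes in n = 322, p̂ = 0.14907.
p̂(1−p̂) = 0.14907·0.85093 = 0.126848.
SE = √(0.126848/322) = 0.0198.

SE = 0.0198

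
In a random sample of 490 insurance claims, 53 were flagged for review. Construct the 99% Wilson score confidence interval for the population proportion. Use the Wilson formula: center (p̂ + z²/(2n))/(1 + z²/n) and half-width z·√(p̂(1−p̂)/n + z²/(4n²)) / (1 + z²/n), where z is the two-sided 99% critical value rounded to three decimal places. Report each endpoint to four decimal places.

Here p̂ = 53/490 = 0.10816 and z = 2.576 (z² = 6.635776).
1 + z²/n = 1.013542.
Adjusted center: (0.10816 + z²/(2n))/1.013542 = 0.11340.
Radicand: p̂(1−p̂)/n + z²/(4n²) = 0.000196865 + 0.000006909 = 0.000203774.
Half-width = z·√(radicand)/denom = 2.576·0.014275/1.013542 = 0.03628.
So the interval runs from 0.0771 to 0.1497.

(0.0771, 0.1497)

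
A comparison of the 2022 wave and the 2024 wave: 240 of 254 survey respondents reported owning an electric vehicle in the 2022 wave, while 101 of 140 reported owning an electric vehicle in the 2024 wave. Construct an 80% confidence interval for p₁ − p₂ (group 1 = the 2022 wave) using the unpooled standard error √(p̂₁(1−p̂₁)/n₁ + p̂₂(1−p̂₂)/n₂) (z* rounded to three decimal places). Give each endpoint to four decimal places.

p̂₁ = 0.94488, p̂₂ = 0.72143, so the observed difference is 0.22345.
SE = √(0.000205040 + 0.001435496) = √0.001640536 = 0.040504.
z* = 1.282 at the 80% level. Margin = 1.282·0.040504 = 0.05193.
CI: 0.22345 ± 0.05193 = (0.1715, 0.2754).

(0.1715, 0.2754)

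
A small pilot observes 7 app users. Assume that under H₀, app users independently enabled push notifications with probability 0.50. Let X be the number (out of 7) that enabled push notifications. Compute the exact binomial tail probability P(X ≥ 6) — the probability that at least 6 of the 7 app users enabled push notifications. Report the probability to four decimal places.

X is binomial with n = 7 and p = 0.50.
P(X ≥ 6) = C(7,6)·0.50^6·0.50^1 + C(7,7)·0.50^7·0.50^0.
= 0.054688 + 0.007812 = 0.0625.

P = 0.0625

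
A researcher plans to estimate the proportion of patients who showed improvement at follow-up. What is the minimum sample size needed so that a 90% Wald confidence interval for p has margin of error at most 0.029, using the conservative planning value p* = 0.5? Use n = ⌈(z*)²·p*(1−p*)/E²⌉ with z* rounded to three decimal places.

n = 805

The 90% critical value is z* = 1.645.
p*(1−p*) = 0.2500.
Required n before rounding: 2.706025 × 0.2500 / 0.029² = 804.407.
⌈804.407⌉ = 805.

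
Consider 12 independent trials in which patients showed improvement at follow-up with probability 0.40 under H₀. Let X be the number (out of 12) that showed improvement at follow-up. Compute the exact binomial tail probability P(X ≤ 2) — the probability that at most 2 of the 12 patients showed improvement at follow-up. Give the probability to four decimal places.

X ~ Binomial(n=12, p=0.40).
P(X ≤ 2) = C(12,0)·0.40^0·0.60^12 + C(12,1)·0.40^1·0.60^11 + C(12,2)·0.40^2·0.60^10.
= 0.002177 + 0.017414 + 0.063852 = 0.0834.

P = 0.0834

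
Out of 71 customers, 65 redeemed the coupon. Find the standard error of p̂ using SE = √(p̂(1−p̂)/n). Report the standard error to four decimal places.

SE = 0.0330

The sample proportion is 65/71 = 0.91549.
p̂(1−p̂) = 0.91549·0.08451 = 0.077368.
SE = √(0.077368/71) = √0.001089690 = 0.0330.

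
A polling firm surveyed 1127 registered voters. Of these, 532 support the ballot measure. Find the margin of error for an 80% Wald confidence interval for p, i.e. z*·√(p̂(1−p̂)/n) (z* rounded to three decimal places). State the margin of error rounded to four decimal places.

Sample proportion p̂ = 532/1127 = 0.47205.
SE = √(p̂(1−p̂)/n) = √(0.249219/1127) = 0.014871.
The 80% critical value is z* = 1.282.
Margin of error = z*·SE = 1.282 × 0.014871 = 0.0191.

ME = 0.0191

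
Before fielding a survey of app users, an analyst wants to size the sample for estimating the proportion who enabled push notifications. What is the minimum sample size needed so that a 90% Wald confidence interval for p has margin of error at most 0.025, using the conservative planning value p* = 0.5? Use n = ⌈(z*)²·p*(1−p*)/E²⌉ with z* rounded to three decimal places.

For 90% confidence, z* = 1.645.
p*(1−p*) = 0.2500.
(z*)²·p*(1−p*)/E² = 2.706025·0.2500/0.000625 = 1082.410.
Rounding up, n = 1083.

n = 1083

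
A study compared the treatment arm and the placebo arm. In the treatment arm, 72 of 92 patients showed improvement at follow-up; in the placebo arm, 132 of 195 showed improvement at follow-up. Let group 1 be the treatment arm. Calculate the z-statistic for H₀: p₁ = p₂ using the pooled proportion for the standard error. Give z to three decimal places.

z = 1.843

p̂₁ = 72/92 = 0.78261, p̂₂ = 132/195 = 0.67692.
Pooling: p̂ = 204/287 = 0.71080.
Pooled SE = √[0.2055628·0.01599777] ≈ 0.057346.
z = (p̂₁ − p̂₂)/SE = (0.78261 − 0.67692)/0.057346 = 0.10569/0.057346 = 1.843.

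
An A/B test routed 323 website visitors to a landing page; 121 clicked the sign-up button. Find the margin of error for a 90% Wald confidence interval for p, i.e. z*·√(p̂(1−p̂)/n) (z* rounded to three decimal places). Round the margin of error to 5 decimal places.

p̂ = 121/323 = 0.37461.
Standard error of p̂: √(0.234278/323) = √0.000725319 = 0.026932.
The 90% critical value is z* = 1.645.
So ME = 0.04430.

ME = 0.04430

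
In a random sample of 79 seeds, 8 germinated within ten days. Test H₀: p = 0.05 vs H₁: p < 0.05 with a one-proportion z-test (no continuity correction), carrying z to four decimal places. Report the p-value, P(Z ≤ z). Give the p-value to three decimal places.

p̂ = 8/79 = 0.10127.
Under H₀, SE = √(p₀(1−p₀)/n) = √(0.05·0.95/79) = √0.000601266 = 0.024521.
Test statistic (full precision, shown to 4 dp): z = (8/79 − 0.05)/SE₀ ≈ 2.0907.
From the standard normal, P(Z ≤ z) = 0.982.

p-value = 0.982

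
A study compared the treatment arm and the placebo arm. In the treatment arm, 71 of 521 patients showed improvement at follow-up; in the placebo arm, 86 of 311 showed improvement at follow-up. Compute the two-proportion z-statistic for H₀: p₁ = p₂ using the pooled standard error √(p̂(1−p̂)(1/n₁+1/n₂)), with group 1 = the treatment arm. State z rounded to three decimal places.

z = -5.002

p̂₁ = 71/521 = 0.13628, p̂₂ = 86/311 = 0.27653.
Pooled p̂ = (71+86)/(521+311) = 157/832 = 0.18870.
Pooled SE = √[0.1530935·0.00513482] ≈ 0.028038.
z = -0.14025/0.028038 = -5.002.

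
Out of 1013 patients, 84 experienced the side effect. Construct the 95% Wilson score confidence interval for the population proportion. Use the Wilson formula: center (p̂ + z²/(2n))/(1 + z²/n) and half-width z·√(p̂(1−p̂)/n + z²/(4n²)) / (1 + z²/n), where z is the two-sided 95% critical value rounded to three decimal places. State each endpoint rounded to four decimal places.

p̂ = 84/1013 = 0.08292; z = 1.960, so z² = 3.841600.
1 + z²/n = 1.003792.
Adjusted center: (0.08292 + z²/(2n))/1.003792 = 0.08450.
Radicand: p̂(1−p̂)/n + z²/(4n²) = 0.000075070 + 0.000000936 = 0.000076006.
Half-width = z·√(radicand)/denom = 1.960·0.008718/1.003792 = 0.01702.
CI: 0.08450 ± 0.01702 = (0.0675, 0.1015).

(0.0675, 0.1015)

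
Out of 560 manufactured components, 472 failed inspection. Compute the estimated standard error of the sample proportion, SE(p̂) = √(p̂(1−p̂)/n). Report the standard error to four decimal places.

With x = 472 successes in n = 560, p̂ = 0.84286.
p̂(1−p̂) = 0.84286·0.15714 = 0.132447.
SE = √(0.132447/560) = 0.0154.

SE = 0.0154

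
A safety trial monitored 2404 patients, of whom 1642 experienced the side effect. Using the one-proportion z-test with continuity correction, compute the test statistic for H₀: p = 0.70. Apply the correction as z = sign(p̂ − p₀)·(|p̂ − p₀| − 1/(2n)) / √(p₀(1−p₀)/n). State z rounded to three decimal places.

z = -1.794

The sample proportion is 1642/2404 = 0.68303. p̂ − p₀ = -0.016972.
1/(2n) = 0.000208.
Corrected numerator: |-0.016972| − 0.000208 = 0.016764.
Null standard error: √(0.70·0.30/2404) = √0.000087354 = 0.009346.
z = (−)0.016764/0.009346 = -1.794.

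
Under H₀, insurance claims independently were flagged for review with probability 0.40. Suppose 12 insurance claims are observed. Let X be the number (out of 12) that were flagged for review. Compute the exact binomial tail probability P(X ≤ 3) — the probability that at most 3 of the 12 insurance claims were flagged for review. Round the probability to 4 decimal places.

P = 0.2253

X is binomial with n = 12 and p = 0.40.
P(X ≤ 3) = C(12,0)·0.40^0·0.60^12 + C(12,1)·0.40^1·0.60^11 + C(12,2)·0.40^2·0.60^10 + C(12,3)·0.40^3·0.60^9.
= 0.002177 + 0.017414 + 0.063852 + 0.141894 = 0.2253.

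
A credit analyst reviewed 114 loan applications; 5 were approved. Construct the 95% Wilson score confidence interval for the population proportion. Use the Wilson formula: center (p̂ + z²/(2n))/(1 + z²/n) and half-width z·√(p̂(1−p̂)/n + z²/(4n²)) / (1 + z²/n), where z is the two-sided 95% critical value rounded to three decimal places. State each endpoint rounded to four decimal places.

(0.0189, 0.0986)

p̂ = 5/114 = 0.04386; z = 1.960, so z² = 3.841600.
Denominator 1 + z²/n = 1 + 3.841600/114 = 1.033698.
Adjusted center: (0.04386 + z²/(2n))/1.033698 = 0.05873.
Radicand: p̂(1−p̂)/n + z²/(4n²) = 0.000367859 + 0.000073900 = 0.000441759.
Half-width = z·√(radicand)/denom = 1.960·0.021018/1.033698 = 0.03985.
Interval: 0.05873 ± 0.03985 → (0.0189, 0.0986).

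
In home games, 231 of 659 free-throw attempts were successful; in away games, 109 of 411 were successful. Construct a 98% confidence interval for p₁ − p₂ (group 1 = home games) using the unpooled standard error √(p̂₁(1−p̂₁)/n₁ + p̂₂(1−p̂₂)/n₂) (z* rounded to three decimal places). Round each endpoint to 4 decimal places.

p̂₁ = 0.35053, p̂₂ = 0.26521, so the observed difference is 0.08532.
SE = √(0.000345461 + 0.000474142) = √0.000819603 = 0.028629.
z* = 2.326 at the 98% level. Margin of error = 0.06659.
CI: 0.08532 ± 0.06659 = (0.0187, 0.1519).

(0.0187, 0.1519)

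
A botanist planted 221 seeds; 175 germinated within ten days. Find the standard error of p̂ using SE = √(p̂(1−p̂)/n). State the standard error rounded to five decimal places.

SE = 0.02731

Sample proportion p̂ = 175/221 = 0.79186.
p̂(1−p̂) = 0.164818.
SE = √(0.164818/221) = √0.000745783 = 0.02731.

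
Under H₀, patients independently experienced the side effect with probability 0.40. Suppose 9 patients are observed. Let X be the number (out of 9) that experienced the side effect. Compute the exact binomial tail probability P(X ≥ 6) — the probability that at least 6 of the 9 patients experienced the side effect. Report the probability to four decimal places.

X is binomial with n = 9 and p = 0.40.
P(X ≥ 6) = C(9,6)·0.40^6·0.60^3 + C(9,7)·0.40^7·0.60^2 + C(9,8)·0.40^8·0.60^1 + C(9,9)·0.40^9·0.60^0.
= 0.074318 + 0.021234 + 0.003539 + 0.000262 = 0.0994.

P = 0.0994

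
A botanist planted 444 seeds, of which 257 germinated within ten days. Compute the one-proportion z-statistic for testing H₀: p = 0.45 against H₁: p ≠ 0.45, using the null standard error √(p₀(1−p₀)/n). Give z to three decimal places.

The sample proportion is 257/444 = 0.57883.
Null standard error: √(0.45·0.55/444) = √0.000557432 = 0.023610.
Test statistic: z = 0.12883/0.023610 = 5.457.

z = 5.457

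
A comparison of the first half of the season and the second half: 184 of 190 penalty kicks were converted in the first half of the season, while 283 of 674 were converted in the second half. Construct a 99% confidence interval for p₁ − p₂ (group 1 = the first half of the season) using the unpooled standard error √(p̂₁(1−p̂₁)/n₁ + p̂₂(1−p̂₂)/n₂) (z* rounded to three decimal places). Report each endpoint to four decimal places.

(0.4897, 0.6074)

p̂₁ = 184/190 = 0.96842, p̂₂ = 283/674 = 0.41988; p̂₁ − p̂₂ = 0.54854.
Unpooled SE = √(p̂₁(1−p̂₁)/n₁ + p̂₂(1−p̂₂)/n₂) = √(0.000160956 + 0.000361396) = 0.022855.
For 99% confidence, z* = 2.576. Margin of error = 0.05887.
So the interval runs from 0.4897 to 0.6074.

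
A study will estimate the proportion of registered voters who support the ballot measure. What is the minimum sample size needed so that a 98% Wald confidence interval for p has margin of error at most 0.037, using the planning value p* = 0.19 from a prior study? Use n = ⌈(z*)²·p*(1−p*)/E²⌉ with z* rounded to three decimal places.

For 98% confidence, z* = 2.326.
p*(1−p*) = 0.1539.
Required n before rounding: 5.410276 × 0.1539 / 0.037² = 608.211.
Rounding up, n = 609.

n = 609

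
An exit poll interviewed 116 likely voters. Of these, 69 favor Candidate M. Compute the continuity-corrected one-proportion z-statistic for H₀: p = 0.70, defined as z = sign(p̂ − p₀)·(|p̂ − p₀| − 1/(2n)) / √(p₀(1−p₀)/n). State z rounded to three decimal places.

With x = 69 successes in n = 116, p̂ = 0.59483. p̂ − p₀ = -0.105172.
Continuity correction 1/(2n) = 1/232 = 0.004310.
Corrected numerator: |-0.105172| − 0.004310 = 0.100862.
Under H₀, SE = √(p₀(1−p₀)/n) = √(0.70·0.30/116) = √0.001810345 = 0.042548.
z = −0.100862/0.042548 = -2.371.

z = -2.371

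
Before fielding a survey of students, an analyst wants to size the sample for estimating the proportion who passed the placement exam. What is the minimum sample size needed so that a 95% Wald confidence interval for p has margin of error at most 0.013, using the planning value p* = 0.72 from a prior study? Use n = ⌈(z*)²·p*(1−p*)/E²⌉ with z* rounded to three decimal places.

For 95% confidence, z* = 1.960.
p*(1−p*) = 0.72·0.28 = 0.2016.
Required n before rounding: 3.841600 × 0.2016 / 0.013² = 4582.642.
Rounding up, n = 4583.

n = 4583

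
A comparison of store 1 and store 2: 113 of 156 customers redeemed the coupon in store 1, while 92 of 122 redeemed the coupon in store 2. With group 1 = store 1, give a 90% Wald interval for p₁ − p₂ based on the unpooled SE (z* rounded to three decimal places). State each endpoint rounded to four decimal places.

p̂₁ = 0.72436, p̂₂ = 0.75410, so the observed difference is -0.02974.
Unpooled SE = √(p̂₁(1−p̂₁)/n₁ + p̂₂(1−p̂₂)/n₂) = √(0.001279891 + 0.001519951) = 0.052914.
For 90% confidence, z* = 1.645. Margin = 1.645·0.052914 = 0.08704.
Interval: -0.02974 ± 0.08704 → (-0.1168, 0.0573).

(-0.1168, 0.0573)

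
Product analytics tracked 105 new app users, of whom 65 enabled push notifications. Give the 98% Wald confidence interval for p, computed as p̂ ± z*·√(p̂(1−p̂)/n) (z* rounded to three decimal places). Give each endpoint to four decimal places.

(0.5088, 0.7293)

The sample proportion is 65/105 = 0.61905.
SE(p̂) = √(0.61905·0.38095/105) = 0.047392.
For 98% confidence, z* = 2.326.
Margin = 2.326·0.047392 = 0.11023.
Interval: 0.61905 ± 0.11023 → (0.5088, 0.7293).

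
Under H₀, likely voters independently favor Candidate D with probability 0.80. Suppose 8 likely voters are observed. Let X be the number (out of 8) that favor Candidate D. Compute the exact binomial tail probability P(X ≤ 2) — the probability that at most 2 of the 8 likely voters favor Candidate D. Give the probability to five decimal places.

P = 0.00123

X is binomial with n = 8 and p = 0.80.
P(X ≤ 2) = C(8,0)·0.80^0·0.20^8 + C(8,1)·0.80^1·0.20^7 + C(8,2)·0.80^2·0.20^6.
= 0.000003 + 0.000082 + 0.001147 = 0.00123.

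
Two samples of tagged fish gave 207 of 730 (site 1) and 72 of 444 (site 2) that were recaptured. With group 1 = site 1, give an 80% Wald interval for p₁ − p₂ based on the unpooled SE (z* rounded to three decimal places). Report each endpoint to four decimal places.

(0.0904, 0.1524)

p̂₁ = 207/730 = 0.28356, p̂₂ = 72/444 = 0.16216; p̂₁ − p̂₂ = 0.12140.
Unpooled SE = √(p̂₁(1−p̂₁)/n₁ + p̂₂(1−p̂₂)/n₂) = √(0.000278294 + 0.000306004) = 0.024172.
z* = 1.282 at the 80% level. Margin = 1.282·0.024172 = 0.03099.
So the interval runs from 0.0904 to 0.1524.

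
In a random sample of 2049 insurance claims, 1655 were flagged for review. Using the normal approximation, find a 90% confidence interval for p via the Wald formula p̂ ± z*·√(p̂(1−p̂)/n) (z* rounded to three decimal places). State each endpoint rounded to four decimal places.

(0.7934, 0.8220)

Sample proportion p̂ = 1655/2049 = 0.80771.
Standard error of p̂: √(0.155314/2049) = √0.000075800 = 0.008706.
For 90% confidence, z* = 1.645.
Margin = 1.645·0.008706 = 0.01432.
CI: 0.80771 ± 0.01432 = (0.7934, 0.8220).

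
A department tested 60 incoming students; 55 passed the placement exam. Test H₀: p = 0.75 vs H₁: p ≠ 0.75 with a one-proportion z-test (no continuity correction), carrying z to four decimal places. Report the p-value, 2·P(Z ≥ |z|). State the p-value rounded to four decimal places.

p̂ = 55/60 = 0.91667.
Under H₀, SE = √(p₀(1−p₀)/n) = √(0.75·0.25/60) = √0.003125000 = 0.055902.
Test statistic (full precision, shown to 4 dp): z = (55/60 − 0.75)/SE₀ ≈ 2.9814.
From the standard normal, 2·P(Z ≥ |z|) = 0.0029.

p-value = 0.0029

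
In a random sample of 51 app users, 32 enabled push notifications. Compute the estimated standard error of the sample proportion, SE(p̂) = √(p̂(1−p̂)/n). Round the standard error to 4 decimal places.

SE = 0.0677

Sample proportion p̂ = 32/51 = 0.62745.
p̂(1−p̂) = 0.62745·0.37255 = 0.233756.
SE = √(0.233756/51) = 0.0677.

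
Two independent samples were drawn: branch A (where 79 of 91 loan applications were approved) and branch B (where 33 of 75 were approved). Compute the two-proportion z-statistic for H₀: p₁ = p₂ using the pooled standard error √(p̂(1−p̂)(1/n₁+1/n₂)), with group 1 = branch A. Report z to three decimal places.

z = 5.860

Sample proportions: p̂₁ = 79/91 = 0.86813 and p̂₂ = 33/75 = 0.44000.
Pooling: p̂ = 112/166 = 0.67470.
Pooled SE = √[0.2194803·0.02432234] ≈ 0.073064.
z = 0.42813/0.073064 = 5.860.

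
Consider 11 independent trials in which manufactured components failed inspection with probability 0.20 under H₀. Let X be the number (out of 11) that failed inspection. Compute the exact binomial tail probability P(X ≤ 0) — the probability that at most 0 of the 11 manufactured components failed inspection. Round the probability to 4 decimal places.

X ~ Binomial(n=11, p=0.20).
P(X ≤ 0) = C(11,0)·0.20^0·0.80^11.
= 0.085899 = 0.0859.

P = 0.0859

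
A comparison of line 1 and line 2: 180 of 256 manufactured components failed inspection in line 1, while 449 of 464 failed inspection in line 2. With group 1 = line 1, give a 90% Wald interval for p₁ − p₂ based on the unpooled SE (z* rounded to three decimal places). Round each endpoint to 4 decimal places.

(-0.3134, -0.2157)

p̂₁ = 180/256 = 0.70312, p̂₂ = 449/464 = 0.96767; p̂₁ − p̂₂ = -0.26455.
SE = √(0.000815392 + 0.000067419) = √0.000882811 = 0.029712.
z* = 1.645 at the 90% level. Margin = 1.645·0.029712 = 0.04888.
So the interval runs from -0.3134 to -0.2157.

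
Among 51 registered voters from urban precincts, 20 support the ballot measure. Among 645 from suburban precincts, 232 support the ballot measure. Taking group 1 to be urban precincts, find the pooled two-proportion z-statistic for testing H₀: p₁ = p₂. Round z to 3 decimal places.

Sample proportions: p̂₁ = 20/51 = 0.39216 and p̂₂ = 232/645 = 0.35969.
Pooling: p̂ = 252/696 = 0.36207.
Pooled SE = √[0.2309750·0.02115823] ≈ 0.069907.
z = (p̂₁ − p̂₂)/SE = (0.39216 − 0.35969)/0.069907 = 0.03247/0.069907 = 0.464.

z = 0.464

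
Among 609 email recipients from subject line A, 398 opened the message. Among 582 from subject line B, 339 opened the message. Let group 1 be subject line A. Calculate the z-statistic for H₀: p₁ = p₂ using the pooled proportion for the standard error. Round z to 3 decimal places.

z = 2.524

Sample proportions: p̂₁ = 398/609 = 0.65353 and p̂₂ = 339/582 = 0.58247.
Pooled p̂ = (398+339)/(609+582) = 737/1191 = 0.61881.
SE = √[p̂(1−p̂)(1/n₁+1/n₂)] = √[0.61881·0.38119·(1/609+1/582)] ≈ 0.028154.
z = 0.07106/0.028154 = 2.524.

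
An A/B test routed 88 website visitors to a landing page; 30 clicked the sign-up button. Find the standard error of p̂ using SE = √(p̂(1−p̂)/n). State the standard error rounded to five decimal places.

Sample proportion p̂ = 30/88 = 0.34091.
p̂(1−p̂) = 0.224690.
Dividing by n and taking the root: √0.002553295 = 0.05053.

SE = 0.05053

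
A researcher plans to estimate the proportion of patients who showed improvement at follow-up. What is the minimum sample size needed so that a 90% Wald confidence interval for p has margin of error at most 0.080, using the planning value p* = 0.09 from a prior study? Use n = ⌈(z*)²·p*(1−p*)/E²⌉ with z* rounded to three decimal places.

n = 35

z* = 1.645 at the 90% level.
p*(1−p*) = 0.0819.
(z*)²·p*(1−p*)/E² = 2.706025·0.0819/0.006400 = 34.629.
⌈34.629⌉ = 35.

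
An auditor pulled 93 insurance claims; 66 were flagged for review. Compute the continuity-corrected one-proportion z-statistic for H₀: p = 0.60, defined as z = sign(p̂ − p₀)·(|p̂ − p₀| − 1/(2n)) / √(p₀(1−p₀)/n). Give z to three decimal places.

Sample proportion p̂ = 66/93 = 0.70968. p̂ − p₀ = 0.109677.
1/(2n) = 0.005376.
Corrected numerator: |0.109677| − 0.005376 = 0.104301.
SE₀ = √(0.60·0.40/93) = 0.050800.
z = (+)0.104301/0.050800 = 2.053.

z = 2.053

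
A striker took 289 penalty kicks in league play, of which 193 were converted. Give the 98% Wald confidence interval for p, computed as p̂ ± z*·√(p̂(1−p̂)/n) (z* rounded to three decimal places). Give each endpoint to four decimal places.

(0.6034, 0.7323)

Sample proportion p̂ = 193/289 = 0.66782.
SE = √(p̂(1−p̂)/n) = √(0.221836/289) = 0.027706.
The 98% critical value is z* = 2.326.
Margin = 2.326·0.027706 = 0.06444.
CI: 0.66782 ± 0.06444 = (0.6034, 0.7323).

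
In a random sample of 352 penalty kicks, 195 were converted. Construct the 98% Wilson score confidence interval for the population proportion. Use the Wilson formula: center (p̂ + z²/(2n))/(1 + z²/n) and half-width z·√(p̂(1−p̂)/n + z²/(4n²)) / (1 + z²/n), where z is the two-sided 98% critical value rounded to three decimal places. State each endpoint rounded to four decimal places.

(0.4920, 0.6143)

Here p̂ = 195/352 = 0.55398 and z = 2.326 (z² = 5.410276).
Denominator 1 + z²/n = 1 + 5.410276/352 = 1.015370.
Center = (0.55398 + 0.007685)/1.015370 = 0.55316.
Radicand: p̂(1−p̂)/n + z²/(4n²) = 0.000701950 + 0.000010916 = 0.000712866.
Half-width = 2.326·√0.000712866/1.015370 = 0.06116.
CI: 0.55316 ± 0.06116 = (0.4920, 0.6143).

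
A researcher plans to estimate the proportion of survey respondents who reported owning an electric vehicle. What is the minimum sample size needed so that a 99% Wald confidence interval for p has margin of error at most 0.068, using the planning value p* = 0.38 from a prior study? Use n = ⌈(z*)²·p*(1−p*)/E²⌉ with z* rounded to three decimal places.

The 99% critical value is z* = 2.576.
p*(1−p*) = 0.2356.
(z*)²·p*(1−p*)/E² = 6.635776·0.2356/0.004624 = 338.103.
Rounding up, n = 339.

n = 339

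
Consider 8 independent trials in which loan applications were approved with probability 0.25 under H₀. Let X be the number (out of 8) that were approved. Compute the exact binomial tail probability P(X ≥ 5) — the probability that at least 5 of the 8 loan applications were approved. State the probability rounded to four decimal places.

X is binomial with n = 8 and p = 0.25.
P(X ≥ 5) = C(8,5)·0.25^5·0.75^3 + C(8,6)·0.25^6·0.75^2 + C(8,7)·0.25^7·0.75^1 + C(8,8)·0.25^8·0.75^0.
= 0.023071 + 0.003845 + 0.000366 + 0.000015 = 0.0273.

P = 0.0273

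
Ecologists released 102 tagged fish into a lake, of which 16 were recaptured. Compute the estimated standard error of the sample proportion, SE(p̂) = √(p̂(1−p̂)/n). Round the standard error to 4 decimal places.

SE = 0.0360

The sample proportion is 16/102 = 0.15686.
p̂(1−p̂) = 0.15686·0.84314 = 0.132255.
SE = √(0.132255/102) = √0.001296618 = 0.0360.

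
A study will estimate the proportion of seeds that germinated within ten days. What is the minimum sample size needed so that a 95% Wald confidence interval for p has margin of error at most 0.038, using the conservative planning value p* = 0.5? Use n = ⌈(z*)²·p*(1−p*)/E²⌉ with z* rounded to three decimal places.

n = 666

The 95% critical value is z* = 1.960.
p*(1−p*) = 0.2500.
Required n before rounding: 3.841600 × 0.2500 / 0.038² = 665.097.
Rounding up, n = 666.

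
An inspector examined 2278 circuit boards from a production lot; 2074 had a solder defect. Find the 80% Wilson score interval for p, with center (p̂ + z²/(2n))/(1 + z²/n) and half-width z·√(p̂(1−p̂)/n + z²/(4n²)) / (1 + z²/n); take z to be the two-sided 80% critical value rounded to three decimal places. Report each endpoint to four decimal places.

Here p̂ = 2074/2278 = 0.91045 and z = 1.282 (z² = 1.643524).
Denominator 1 + z²/n = 1 + 1.643524/2278 = 1.000721.
Center = (0.91045 + 0.000361)/1.000721 = 0.91015.
Radicand: p̂(1−p̂)/n + z²/(4n²) = 0.000035791 + 0.000000079 = 0.000035870.
Half-width = z·√(radicand)/denom = 1.282·0.005989/1.000721 = 0.00767.
CI: 0.91015 ± 0.00767 = (0.9025, 0.9178).

(0.9025, 0.9178)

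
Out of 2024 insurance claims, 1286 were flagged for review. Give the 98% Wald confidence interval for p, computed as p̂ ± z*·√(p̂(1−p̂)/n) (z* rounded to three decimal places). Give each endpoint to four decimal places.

(0.6105, 0.6603)

p̂ = 1286/2024 = 0.63538.
SE = √(p̂(1−p̂)/n) = √(0.231673/2024) = 0.010699.
For 98% confidence, z* = 2.326.
Margin = 2.326·0.010699 = 0.02489.
Interval: 0.63538 ± 0.02489 → (0.6105, 0.6603).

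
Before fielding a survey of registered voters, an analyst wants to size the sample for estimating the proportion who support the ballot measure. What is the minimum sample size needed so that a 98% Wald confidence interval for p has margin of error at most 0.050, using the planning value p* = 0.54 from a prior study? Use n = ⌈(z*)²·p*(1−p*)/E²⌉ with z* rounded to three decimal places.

n = 538

For 98% confidence, z* = 2.326.
p*(1−p*) = 0.2484.
(z*)²·p*(1−p*)/E² = 5.410276·0.2484/0.002500 = 537.565.
⌈537.565⌉ = 538.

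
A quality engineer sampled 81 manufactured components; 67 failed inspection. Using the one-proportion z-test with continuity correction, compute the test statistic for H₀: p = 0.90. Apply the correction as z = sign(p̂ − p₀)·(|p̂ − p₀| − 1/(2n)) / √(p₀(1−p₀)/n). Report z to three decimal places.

z = -2.000

p̂ = 67/81 = 0.82716. p̂ − p₀ = -0.072840.
Continuity correction 1/(2n) = 1/162 = 0.006173.
Corrected numerator: |-0.072840| − 0.006173 = 0.066667.
Null standard error: √(0.90·0.10/81) = √0.001111111 = 0.033333.
z = −0.066667/0.033333 = -2.000.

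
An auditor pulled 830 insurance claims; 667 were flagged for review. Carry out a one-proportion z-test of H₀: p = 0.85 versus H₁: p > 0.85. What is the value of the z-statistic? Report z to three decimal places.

With x = 667 successes in n = 830, p̂ = 0.80361.
Under H₀, SE = √(p₀(1−p₀)/n) = √(0.85·0.15/830) = √0.000153614 = 0.012394.
Test statistic: z = -0.04639/0.012394 = -3.743.

z = -3.743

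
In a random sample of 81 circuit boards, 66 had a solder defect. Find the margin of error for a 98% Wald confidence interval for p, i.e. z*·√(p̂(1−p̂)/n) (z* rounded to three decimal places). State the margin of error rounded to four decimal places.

ME = 0.1004

p̂ = 66/81 = 0.81481.
SE(p̂) = √(0.81481·0.18519/81) = 0.043161.
The 98% critical value is z* = 2.326.
ME = 2.326·0.043161 = 0.1004.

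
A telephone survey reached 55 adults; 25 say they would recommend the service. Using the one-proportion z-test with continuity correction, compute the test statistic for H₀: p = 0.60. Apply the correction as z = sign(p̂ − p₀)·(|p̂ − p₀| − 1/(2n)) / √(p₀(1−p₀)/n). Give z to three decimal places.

Sample proportion p̂ = 25/55 = 0.45455. p̂ − p₀ = -0.145455.
1/(2n) = 0.009091.
Corrected numerator: |-0.145455| − 0.009091 = 0.136364.
Null standard error: √(0.60·0.40/55) = √0.004363636 = 0.066058.
z = (−)0.136364/0.066058 = -2.064.

z = -2.064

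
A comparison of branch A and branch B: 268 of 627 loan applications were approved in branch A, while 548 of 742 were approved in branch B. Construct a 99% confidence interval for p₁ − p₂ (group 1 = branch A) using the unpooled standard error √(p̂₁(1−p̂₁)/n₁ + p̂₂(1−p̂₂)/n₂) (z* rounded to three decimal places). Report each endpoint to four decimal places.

p̂₁ = 268/627 = 0.42743, p̂₂ = 548/742 = 0.73854; p̂₁ − p̂₂ = -0.31111.
SE = √(0.000390325 + 0.000260238) = √0.000650563 = 0.025506.
The 99% critical value is z* = 2.576. Margin of error = 0.06570.
Interval: -0.31111 ± 0.06570 → (-0.3768, -0.2454).

(-0.3768, -0.2454)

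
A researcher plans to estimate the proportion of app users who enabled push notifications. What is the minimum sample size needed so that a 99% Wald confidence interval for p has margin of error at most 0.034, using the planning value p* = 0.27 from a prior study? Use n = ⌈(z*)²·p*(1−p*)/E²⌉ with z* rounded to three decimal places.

n = 1132

For 99% confidence, z* = 2.576.
p*(1−p*) = 0.27·0.73 = 0.1971.
Required n before rounding: 6.635776 × 0.1971 / 0.034² = 1131.411.
⌈1131.411⌉ = 1132.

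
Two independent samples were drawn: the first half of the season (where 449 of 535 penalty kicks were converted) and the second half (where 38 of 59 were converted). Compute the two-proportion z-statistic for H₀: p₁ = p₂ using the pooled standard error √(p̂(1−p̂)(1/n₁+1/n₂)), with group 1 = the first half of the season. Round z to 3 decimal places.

z = 3.702

Sample proportions: p̂₁ = 449/535 = 0.83925 and p̂₂ = 38/59 = 0.64407.
Pooled p̂ = (449+38)/(535+59) = 487/594 = 0.81987.
Pooled SE = √[0.1476862·0.01881831] ≈ 0.052718.
z = (p̂₁ − p̂₂)/SE = (0.83925 − 0.64407)/0.052718 = 0.19518/0.052718 = 3.702.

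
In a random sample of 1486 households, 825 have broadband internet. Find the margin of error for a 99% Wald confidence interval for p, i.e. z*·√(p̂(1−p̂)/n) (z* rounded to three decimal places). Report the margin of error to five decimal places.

Sample proportion p̂ = 825/1486 = 0.55518.
SE = √(p̂(1−p̂)/n) = √(0.246955/1486) = 0.012891.
z* = 2.576 at the 99% level.
ME = 2.576·0.012891 = 0.03321.

ME = 0.03321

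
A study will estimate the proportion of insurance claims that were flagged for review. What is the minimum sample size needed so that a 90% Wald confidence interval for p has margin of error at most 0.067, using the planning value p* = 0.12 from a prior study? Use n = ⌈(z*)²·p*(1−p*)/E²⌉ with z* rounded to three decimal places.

The 90% critical value is z* = 1.645.
p*(1−p*) = 0.1056.
(z*)²·p*(1−p*)/E² = 2.706025·0.1056/0.004489 = 63.657.
Rounding up, n = 64.

n = 64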